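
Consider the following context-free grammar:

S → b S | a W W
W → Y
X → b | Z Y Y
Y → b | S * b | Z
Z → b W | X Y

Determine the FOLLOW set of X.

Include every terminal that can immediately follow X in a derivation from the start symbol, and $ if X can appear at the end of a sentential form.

We compute FOLLOW(X) using the standard algorithm.
FOLLOW(S) starts with {$}.
FIRST(S) = {a, b}
FIRST(W) = {a, b}
FIRST(X) = {b}
FIRST(Y) = {a, b}
FIRST(Z) = {b}
FOLLOW(S) = {$, *}
FOLLOW(W) = {$, *, a, b}
FOLLOW(X) = {a, b}
FOLLOW(Y) = {$, *, a, b}
FOLLOW(Z) = {$, *, a, b}
Therefore, FOLLOW(X) = {a, b}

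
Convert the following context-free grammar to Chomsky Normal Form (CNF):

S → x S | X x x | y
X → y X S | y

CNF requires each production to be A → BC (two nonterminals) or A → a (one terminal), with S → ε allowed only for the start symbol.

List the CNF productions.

TX → x; S → y; TY → y; X → y; S → TX S; S → X X0; X0 → TX TX; X → TY X1; X1 → X S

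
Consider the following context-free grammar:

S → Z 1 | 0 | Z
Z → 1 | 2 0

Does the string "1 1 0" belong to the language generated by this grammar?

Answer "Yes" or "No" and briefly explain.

No - no valid derivation exists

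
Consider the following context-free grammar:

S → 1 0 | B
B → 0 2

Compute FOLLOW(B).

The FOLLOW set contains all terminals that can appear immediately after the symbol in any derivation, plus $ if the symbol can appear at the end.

We compute FOLLOW(B) using the standard algorithm.
FOLLOW(S) starts with {$}.
FIRST(B) = {0}
FIRST(S) = {0, 1}
FOLLOW(B) = {$}
FOLLOW(S) = {$}
Therefore, FOLLOW(B) = {$}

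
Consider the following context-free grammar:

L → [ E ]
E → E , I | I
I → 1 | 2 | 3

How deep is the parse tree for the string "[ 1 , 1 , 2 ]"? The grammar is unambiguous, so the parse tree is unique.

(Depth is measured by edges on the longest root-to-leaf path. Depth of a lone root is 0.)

5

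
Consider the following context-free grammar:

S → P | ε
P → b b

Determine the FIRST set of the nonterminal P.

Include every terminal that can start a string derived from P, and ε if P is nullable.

We compute FIRST(P) using the standard algorithm.
FIRST(P) = {b}
FIRST(S) = {b, ε}
Therefore, FIRST(P) = {b}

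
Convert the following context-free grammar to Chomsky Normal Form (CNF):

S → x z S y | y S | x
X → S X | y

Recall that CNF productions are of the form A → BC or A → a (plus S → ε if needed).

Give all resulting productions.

TX → x; TZ → z; TY → y; S → x; X → y; S → TX X0; X0 → TZ X1; X1 → S TY; S → TY S; X → S X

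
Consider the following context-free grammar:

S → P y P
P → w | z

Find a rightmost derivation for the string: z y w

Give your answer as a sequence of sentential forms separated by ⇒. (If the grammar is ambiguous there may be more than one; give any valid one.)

S ⇒ P y P ⇒ P y w ⇒ z y w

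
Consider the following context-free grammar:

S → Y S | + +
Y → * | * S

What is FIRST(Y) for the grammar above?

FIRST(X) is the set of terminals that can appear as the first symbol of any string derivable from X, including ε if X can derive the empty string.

We compute FIRST(Y) using the standard algorithm.
FIRST(S) = {*, +}
FIRST(Y) = {*}
Therefore, FIRST(Y) = {*}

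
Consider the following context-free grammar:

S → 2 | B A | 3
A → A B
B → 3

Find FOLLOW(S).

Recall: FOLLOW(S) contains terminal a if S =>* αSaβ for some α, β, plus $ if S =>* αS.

We compute FOLLOW(S) using the standard algorithm.
FOLLOW(S) starts with {$}.
FIRST(A) = {}
FIRST(B) = {3}
FIRST(S) = {2, 3}
FOLLOW(A) = {$, 3}
FOLLOW(B) = {$, 3}
FOLLOW(S) = {$}
Therefore, FOLLOW(S) = {$}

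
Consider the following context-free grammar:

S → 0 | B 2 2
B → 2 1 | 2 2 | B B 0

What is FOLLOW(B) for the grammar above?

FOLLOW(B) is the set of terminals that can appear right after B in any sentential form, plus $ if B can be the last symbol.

We compute FOLLOW(B) using the standard algorithm.
FOLLOW(S) starts with {$}.
FIRST(B) = {2}
FIRST(S) = {0, 2}
FOLLOW(B) = {0, 2}
FOLLOW(S) = {$}
Therefore, FOLLOW(B) = {0, 2}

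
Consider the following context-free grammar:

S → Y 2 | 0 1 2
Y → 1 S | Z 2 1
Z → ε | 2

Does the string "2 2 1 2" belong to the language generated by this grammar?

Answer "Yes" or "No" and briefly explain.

Yes - a valid derivation exists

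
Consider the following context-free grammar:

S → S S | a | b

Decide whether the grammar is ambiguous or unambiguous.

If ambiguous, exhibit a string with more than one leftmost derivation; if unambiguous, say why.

Ambiguous - the string 'b a b b' has two distinct leftmost derivations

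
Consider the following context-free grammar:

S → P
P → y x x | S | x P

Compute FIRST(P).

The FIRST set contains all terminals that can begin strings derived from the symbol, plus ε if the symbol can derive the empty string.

We compute FIRST(P) using the standard algorithm.
FIRST(P) = {x, y}
FIRST(S) = {x, y}
Therefore, FIRST(P) = {x, y}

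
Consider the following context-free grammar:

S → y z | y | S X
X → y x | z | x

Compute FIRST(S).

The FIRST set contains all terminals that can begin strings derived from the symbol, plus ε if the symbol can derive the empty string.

We compute FIRST(S) using the standard algorithm.
FIRST(S) = {y}
FIRST(X) = {x, y, z}
Therefore, FIRST(S) = {y}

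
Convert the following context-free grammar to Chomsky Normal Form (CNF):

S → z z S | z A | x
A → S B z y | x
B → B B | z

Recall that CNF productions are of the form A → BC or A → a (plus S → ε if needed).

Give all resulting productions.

TZ → z; S → x; TY → y; A → x; B → z; S → TZ X0; X0 → TZ S; S → TZ A; A → S X1; X1 → B X2; X2 → TZ TY; B → B B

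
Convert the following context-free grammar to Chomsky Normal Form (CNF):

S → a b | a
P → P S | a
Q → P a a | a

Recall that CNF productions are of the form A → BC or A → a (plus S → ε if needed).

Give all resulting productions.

TA → a; TB → b; S → a; P → a; Q → a; S → TA TB; P → P S; Q → P X0; X0 → TA TA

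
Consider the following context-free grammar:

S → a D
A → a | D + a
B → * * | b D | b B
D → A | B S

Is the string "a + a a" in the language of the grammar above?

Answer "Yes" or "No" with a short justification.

No - no valid derivation exists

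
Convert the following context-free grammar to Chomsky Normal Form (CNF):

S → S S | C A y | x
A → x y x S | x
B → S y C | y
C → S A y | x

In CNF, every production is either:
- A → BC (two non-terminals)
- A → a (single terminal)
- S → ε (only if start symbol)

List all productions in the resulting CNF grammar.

TY → y; S → x; TX → x; A → x; B → y; C → x; S → S S; S → C X0; X0 → A TY; A → TX X1; X1 → TY X2; X2 → TX S; B → S X3; X3 → TY C; C → S X4; X4 → A TY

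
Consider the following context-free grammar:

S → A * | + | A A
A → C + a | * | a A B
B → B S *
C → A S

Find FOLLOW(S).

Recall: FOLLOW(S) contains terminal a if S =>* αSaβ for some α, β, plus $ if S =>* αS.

We compute FOLLOW(S) using the standard algorithm.
FOLLOW(S) starts with {$}.
FIRST(A) = {*, a}
FIRST(B) = {}
FIRST(C) = {*, a}
FIRST(S) = {*, +, a}
FOLLOW(A) = {$, *, +, a}
FOLLOW(B) = {$, *, +, a}
FOLLOW(C) = {+}
FOLLOW(S) = {$, *, +}
Therefore, FOLLOW(S) = {$, *, +}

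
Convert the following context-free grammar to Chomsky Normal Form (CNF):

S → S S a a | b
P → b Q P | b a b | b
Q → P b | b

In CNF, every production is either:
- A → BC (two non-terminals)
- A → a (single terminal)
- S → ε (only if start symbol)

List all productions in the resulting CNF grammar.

TA → a; S → b; TB → b; P → b; Q → b; S → S X0; X0 → S X1; X1 → TA TA; P → TB X2; X2 → Q P; P → TB X3; X3 → TA TB; Q → P TB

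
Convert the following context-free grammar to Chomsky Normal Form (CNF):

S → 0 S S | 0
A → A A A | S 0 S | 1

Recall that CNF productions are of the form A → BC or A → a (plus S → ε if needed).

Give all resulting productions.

T0 → 0; S → 0; A → 1; S → T0 X0; X0 → S S; A → A X1; X1 → A A; A → S X2; X2 → T0 S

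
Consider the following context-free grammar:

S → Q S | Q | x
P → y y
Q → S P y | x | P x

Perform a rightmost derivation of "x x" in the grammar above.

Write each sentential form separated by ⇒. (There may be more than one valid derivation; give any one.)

S ⇒ Q S ⇒ Q x ⇒ x x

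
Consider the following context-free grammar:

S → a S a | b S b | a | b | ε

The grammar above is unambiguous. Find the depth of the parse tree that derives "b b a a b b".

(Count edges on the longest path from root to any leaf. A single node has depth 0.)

4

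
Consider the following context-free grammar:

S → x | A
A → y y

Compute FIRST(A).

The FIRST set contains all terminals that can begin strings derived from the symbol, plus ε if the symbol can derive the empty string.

We compute FIRST(A) using the standard algorithm.
FIRST(A) = {y}
FIRST(S) = {x, y}
Therefore, FIRST(A) = {y}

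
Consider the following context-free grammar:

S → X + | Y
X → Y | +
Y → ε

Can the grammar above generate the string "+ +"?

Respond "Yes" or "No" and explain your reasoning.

Yes - a valid derivation exists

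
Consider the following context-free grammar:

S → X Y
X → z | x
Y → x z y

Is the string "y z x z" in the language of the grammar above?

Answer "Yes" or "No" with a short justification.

No - no valid derivation exists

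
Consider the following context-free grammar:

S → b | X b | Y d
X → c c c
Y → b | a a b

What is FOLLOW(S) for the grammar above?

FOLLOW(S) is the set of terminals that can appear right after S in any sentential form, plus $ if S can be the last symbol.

We compute FOLLOW(S) using the standard algorithm.
FOLLOW(S) starts with {$}.
FIRST(S) = {a, b, c}
FIRST(X) = {c}
FIRST(Y) = {a, b}
FOLLOW(S) = {$}
FOLLOW(X) = {b}
FOLLOW(Y) = {d}
Therefore, FOLLOW(S) = {$}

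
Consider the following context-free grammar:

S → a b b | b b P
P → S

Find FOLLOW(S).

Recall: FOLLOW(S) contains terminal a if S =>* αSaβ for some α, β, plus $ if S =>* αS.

We compute FOLLOW(S) using the standard algorithm.
FOLLOW(S) starts with {$}.
FIRST(P) = {a, b}
FIRST(S) = {a, b}
FOLLOW(P) = {$}
FOLLOW(S) = {$}
Therefore, FOLLOW(S) = {$}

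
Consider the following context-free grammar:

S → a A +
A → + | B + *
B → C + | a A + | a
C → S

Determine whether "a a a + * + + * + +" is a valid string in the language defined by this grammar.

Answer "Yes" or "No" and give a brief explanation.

No - no valid derivation exists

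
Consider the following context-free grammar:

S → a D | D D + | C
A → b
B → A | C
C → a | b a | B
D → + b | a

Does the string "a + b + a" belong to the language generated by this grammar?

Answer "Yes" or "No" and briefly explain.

No - no valid derivation exists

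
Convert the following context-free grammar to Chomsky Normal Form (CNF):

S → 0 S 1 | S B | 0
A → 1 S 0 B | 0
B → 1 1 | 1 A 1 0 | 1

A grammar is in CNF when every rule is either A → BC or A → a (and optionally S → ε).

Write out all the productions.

T0 → 0; T1 → 1; S → 0; A → 0; B → 1; S → T0 X0; X0 → S T1; S → S B; A → T1 X1; X1 → S X2; X2 → T0 B; B → T1 T1; B → T1 X3; X3 → A X4; X4 → T1 T0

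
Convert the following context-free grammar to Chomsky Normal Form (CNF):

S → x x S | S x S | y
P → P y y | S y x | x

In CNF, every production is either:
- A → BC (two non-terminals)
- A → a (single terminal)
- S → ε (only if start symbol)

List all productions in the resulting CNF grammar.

TX → x; S → y; TY → y; P → x; S → TX X0; X0 → TX S; S → S X1; X1 → TX S; P → P X2; X2 → TY TY; P → S X3; X3 → TY TX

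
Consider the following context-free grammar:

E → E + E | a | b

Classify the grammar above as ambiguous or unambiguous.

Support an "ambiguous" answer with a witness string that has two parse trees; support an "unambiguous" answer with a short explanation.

Ambiguous - the string 'b + a + b + a' has two distinct parse trees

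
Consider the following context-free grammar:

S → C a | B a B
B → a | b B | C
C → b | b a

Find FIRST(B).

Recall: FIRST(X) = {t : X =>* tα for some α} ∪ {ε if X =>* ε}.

We compute FIRST(B) using the standard algorithm.
FIRST(B) = {a, b}
FIRST(C) = {b}
FIRST(S) = {a, b}
Therefore, FIRST(B) = {a, b}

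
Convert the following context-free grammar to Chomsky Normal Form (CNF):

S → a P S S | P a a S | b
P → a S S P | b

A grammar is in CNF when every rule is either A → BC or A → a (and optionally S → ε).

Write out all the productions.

TA → a; S → b; P → b; S → TA X0; X0 → P X1; X1 → S S; S → P X2; X2 → TA X3; X3 → TA S; P → TA X4; X4 → S X5; X5 → S P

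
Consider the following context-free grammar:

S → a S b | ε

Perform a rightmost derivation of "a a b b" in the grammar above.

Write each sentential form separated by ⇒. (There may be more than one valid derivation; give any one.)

S ⇒ a S b ⇒ a a S b b ⇒ a a b b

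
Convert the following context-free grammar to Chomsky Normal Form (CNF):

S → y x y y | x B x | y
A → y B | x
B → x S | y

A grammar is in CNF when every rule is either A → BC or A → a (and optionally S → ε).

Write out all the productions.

TY → y; TX → x; S → y; A → x; B → y; S → TY X0; X0 → TX X1; X1 → TY TY; S → TX X2; X2 → B TX; A → TY B; B → TX S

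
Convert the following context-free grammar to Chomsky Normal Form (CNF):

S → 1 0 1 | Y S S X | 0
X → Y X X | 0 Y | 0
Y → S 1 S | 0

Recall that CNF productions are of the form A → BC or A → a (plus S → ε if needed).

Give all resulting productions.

T1 → 1; T0 → 0; S → 0; X → 0; Y → 0; S → T1 X0; X0 → T0 T1; S → Y X1; X1 → S X2; X2 → S X; X → Y X3; X3 → X X; X → T0 Y; Y → S X4; X4 → T1 S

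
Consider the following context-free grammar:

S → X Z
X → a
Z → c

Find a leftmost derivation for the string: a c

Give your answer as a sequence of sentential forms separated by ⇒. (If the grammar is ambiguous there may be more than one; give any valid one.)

S ⇒ X Z ⇒ a Z ⇒ a c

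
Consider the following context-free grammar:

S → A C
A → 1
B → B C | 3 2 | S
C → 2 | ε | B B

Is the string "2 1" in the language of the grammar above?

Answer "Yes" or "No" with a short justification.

No - no valid derivation exists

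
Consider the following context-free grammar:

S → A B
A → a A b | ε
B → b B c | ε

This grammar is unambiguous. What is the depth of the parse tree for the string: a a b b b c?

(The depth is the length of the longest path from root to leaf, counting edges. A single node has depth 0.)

4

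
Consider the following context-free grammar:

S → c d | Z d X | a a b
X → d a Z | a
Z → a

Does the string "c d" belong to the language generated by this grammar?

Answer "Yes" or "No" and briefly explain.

Yes - a valid derivation exists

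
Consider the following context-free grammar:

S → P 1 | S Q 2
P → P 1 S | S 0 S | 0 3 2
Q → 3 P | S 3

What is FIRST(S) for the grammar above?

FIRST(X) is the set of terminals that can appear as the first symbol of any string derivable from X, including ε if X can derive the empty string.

We compute FIRST(S) using the standard algorithm.
FIRST(P) = {0}
FIRST(Q) = {0, 3}
FIRST(S) = {0}
Therefore, FIRST(S) = {0}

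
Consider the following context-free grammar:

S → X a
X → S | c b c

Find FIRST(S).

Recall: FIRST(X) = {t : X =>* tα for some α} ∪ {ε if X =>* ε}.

We compute FIRST(S) using the standard algorithm.
FIRST(S) = {c}
FIRST(X) = {c}
Therefore, FIRST(S) = {c}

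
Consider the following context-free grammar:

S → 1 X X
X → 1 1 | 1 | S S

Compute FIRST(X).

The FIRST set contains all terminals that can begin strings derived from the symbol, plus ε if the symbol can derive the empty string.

We compute FIRST(X) using the standard algorithm.
FIRST(S) = {1}
FIRST(X) = {1}
Therefore, FIRST(X) = {1}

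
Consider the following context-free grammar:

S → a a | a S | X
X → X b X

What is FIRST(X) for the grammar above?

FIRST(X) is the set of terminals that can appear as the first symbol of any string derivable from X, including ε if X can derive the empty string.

We compute FIRST(X) using the standard algorithm.
FIRST(S) = {a}
FIRST(X) = {}
Therefore, FIRST(X) = {}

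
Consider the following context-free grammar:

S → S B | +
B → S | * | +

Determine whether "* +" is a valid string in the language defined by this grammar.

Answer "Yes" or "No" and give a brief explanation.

No - no valid derivation exists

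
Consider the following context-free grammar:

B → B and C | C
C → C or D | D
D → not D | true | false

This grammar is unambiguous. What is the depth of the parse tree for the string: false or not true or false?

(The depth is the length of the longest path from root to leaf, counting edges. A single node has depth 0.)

5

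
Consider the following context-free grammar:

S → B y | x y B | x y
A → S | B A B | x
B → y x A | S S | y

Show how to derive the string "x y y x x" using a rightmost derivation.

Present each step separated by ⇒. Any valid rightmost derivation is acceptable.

S ⇒ x y B ⇒ x y y x A ⇒ x y y x x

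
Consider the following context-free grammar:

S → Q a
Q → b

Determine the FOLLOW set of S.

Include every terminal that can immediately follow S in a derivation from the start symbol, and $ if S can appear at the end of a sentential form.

We compute FOLLOW(S) using the standard algorithm.
FOLLOW(S) starts with {$}.
FIRST(Q) = {b}
FIRST(S) = {b}
FOLLOW(Q) = {a}
FOLLOW(S) = {$}
Therefore, FOLLOW(S) = {$}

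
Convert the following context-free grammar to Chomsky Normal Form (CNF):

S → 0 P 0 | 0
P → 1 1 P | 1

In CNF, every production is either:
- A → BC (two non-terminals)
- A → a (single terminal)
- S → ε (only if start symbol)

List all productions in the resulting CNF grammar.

T0 → 0; S → 0; T1 → 1; P → 1; S → T0 X0; X0 → P T0; P → T1 X1; X1 → T1 P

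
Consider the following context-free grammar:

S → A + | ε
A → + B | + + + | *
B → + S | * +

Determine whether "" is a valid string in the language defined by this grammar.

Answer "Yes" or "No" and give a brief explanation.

Yes - a valid derivation exists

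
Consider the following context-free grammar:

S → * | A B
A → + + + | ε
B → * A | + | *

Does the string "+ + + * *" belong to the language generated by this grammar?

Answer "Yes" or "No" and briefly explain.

No - no valid derivation exists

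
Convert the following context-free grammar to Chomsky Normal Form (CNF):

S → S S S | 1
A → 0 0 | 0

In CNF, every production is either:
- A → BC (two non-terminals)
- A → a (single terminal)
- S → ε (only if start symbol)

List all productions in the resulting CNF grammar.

S → 1; T0 → 0; A → 0; S → S X0; X0 → S S; A → T0 T0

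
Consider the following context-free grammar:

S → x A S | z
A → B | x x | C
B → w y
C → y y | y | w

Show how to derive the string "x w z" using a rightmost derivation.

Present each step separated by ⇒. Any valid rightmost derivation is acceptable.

S ⇒ x A S ⇒ x A z ⇒ x C z ⇒ x w z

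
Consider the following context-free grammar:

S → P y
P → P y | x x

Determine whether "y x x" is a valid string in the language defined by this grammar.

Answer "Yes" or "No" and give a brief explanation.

No - no valid derivation exists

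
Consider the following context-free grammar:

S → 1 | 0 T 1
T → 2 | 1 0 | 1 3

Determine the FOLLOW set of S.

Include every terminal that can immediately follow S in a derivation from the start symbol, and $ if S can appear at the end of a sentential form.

We compute FOLLOW(S) using the standard algorithm.
FOLLOW(S) starts with {$}.
FIRST(S) = {0, 1}
FIRST(T) = {1, 2}
FOLLOW(S) = {$}
FOLLOW(T) = {1}
Therefore, FOLLOW(S) = {$}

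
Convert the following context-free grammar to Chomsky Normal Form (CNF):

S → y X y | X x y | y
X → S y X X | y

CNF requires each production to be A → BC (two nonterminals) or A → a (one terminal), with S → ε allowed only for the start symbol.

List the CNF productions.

TY → y; TX → x; S → y; X → y; S → TY X0; X0 → X TY; S → X X1; X1 → TX TY; X → S X2; X2 → TY X3; X3 → X X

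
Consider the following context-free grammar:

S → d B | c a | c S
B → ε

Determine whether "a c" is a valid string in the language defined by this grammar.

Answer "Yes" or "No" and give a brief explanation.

No - no valid derivation exists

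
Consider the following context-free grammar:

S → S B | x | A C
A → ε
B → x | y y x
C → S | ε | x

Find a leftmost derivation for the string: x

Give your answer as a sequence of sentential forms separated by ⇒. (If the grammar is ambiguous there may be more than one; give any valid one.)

S ⇒ A C ⇒ C ⇒ x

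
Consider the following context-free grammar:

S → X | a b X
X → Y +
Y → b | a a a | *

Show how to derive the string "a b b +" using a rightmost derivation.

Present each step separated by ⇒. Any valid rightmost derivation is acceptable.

S ⇒ a b X ⇒ a b Y + ⇒ a b b +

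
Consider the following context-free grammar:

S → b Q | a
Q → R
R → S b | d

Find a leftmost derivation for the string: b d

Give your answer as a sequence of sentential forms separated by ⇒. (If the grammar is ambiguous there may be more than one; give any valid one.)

S ⇒ b Q ⇒ b R ⇒ b d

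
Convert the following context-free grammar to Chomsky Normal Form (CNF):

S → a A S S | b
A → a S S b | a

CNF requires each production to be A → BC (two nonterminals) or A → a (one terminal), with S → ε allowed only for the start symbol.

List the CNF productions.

TA → a; S → b; TB → b; A → a; S → TA X0; X0 → A X1; X1 → S S; A → TA X2; X2 → S X3; X3 → S TB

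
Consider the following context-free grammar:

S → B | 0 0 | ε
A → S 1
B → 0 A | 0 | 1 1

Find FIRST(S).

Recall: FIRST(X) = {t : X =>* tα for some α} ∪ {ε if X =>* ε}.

We compute FIRST(S) using the standard algorithm.
FIRST(A) = {0, 1}
FIRST(B) = {0, 1}
FIRST(S) = {0, 1, ε}
Therefore, FIRST(S) = {0, 1, ε}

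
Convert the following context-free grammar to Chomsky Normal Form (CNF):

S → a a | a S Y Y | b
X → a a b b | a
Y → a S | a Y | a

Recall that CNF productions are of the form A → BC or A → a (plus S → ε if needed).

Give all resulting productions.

TA → a; S → b; TB → b; X → a; Y → a; S → TA TA; S → TA X0; X0 → S X1; X1 → Y Y; X → TA X2; X2 → TA X3; X3 → TB TB; Y → TA S; Y → TA Y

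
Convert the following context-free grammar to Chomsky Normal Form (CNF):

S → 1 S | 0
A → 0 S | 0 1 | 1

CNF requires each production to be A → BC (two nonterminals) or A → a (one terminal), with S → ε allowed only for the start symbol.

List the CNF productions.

T1 → 1; S → 0; T0 → 0; A → 1; S → T1 S; A → T0 S; A → T0 T1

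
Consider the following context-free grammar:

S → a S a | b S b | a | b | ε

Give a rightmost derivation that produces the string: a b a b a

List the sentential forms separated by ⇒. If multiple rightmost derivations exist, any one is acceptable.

S ⇒ a S a ⇒ a b S b a ⇒ a b a b a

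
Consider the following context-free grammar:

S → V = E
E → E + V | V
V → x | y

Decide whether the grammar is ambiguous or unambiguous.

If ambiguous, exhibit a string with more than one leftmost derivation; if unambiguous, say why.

Unambiguous - every string in the language has a unique leftmost derivation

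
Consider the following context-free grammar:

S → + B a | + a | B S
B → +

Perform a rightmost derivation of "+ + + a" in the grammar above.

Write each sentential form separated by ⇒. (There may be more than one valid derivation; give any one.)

S ⇒ B S ⇒ B + B a ⇒ B + + a ⇒ + + + a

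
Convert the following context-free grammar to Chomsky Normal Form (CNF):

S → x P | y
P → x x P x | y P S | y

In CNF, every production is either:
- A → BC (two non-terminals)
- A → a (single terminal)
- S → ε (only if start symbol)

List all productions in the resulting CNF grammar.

TX → x; S → y; TY → y; P → y; S → TX P; P → TX X0; X0 → TX X1; X1 → P TX; P → TY X2; X2 → P S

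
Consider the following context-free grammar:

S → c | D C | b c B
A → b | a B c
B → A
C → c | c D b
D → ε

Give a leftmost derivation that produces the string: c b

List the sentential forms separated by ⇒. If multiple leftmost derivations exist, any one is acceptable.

S ⇒ D C ⇒ C ⇒ c D b ⇒ c b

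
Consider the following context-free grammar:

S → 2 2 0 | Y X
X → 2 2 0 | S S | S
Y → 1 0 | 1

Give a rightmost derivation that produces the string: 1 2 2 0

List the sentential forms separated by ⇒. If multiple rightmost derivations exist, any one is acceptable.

S ⇒ Y X ⇒ Y 2 2 0 ⇒ 1 2 2 0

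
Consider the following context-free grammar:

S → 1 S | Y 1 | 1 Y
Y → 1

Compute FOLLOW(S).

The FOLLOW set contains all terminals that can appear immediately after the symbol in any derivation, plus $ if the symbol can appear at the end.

We compute FOLLOW(S) using the standard algorithm.
FOLLOW(S) starts with {$}.
FIRST(S) = {1}
FIRST(Y) = {1}
FOLLOW(S) = {$}
FOLLOW(Y) = {$, 1}
Therefore, FOLLOW(S) = {$}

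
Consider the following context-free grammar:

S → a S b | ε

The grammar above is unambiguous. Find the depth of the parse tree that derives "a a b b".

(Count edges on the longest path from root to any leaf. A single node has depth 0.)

3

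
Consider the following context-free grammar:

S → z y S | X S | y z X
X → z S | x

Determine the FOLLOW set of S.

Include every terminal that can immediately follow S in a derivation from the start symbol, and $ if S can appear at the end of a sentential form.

We compute FOLLOW(S) using the standard algorithm.
FOLLOW(S) starts with {$}.
FIRST(S) = {x, y, z}
FIRST(X) = {x, z}
FOLLOW(S) = {$, x, y, z}
FOLLOW(X) = {$, x, y, z}
Therefore, FOLLOW(S) = {$, x, y, z}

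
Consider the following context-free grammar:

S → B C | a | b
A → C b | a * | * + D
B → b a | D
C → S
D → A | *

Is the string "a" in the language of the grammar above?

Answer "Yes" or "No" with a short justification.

Yes - a valid derivation exists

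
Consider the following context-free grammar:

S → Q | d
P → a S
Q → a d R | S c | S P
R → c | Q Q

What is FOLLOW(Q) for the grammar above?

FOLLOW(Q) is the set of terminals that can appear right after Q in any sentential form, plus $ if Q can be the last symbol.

We compute FOLLOW(Q) using the standard algorithm.
FOLLOW(S) starts with {$}.
FIRST(P) = {a}
FIRST(Q) = {a, d}
FIRST(R) = {a, c, d}
FIRST(S) = {a, d}
FOLLOW(P) = {$, a, c, d}
FOLLOW(Q) = {$, a, c, d}
FOLLOW(R) = {$, a, c, d}
FOLLOW(S) = {$, a, c, d}
Therefore, FOLLOW(Q) = {$, a, c, d}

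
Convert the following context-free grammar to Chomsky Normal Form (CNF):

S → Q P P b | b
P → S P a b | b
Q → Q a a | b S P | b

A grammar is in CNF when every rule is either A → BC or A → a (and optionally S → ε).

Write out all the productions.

TB → b; S → b; TA → a; P → b; Q → b; S → Q X0; X0 → P X1; X1 → P TB; P → S X2; X2 → P X3; X3 → TA TB; Q → Q X4; X4 → TA TA; Q → TB X5; X5 → S P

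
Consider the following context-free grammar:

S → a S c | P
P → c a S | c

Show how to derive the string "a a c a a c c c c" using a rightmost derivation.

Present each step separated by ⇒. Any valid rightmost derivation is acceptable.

S ⇒ a S c ⇒ a a S c c ⇒ a a P c c ⇒ a a c a S c c ⇒ a a c a a S c c c ⇒ a a c a a P c c c ⇒ a a c a a c c c c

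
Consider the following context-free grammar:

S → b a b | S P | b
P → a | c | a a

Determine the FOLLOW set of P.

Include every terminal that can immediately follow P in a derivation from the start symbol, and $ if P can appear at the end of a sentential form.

We compute FOLLOW(P) using the standard algorithm.
FOLLOW(S) starts with {$}.
FIRST(P) = {a, c}
FIRST(S) = {b}
FOLLOW(P) = {$, a, c}
FOLLOW(S) = {$, a, c}
Therefore, FOLLOW(P) = {$, a, c}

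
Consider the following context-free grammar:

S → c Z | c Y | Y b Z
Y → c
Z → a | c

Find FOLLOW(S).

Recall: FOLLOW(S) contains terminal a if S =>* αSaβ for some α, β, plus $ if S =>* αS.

We compute FOLLOW(S) using the standard algorithm.
FOLLOW(S) starts with {$}.
FIRST(S) = {c}
FIRST(Y) = {c}
FIRST(Z) = {a, c}
FOLLOW(S) = {$}
FOLLOW(Y) = {$, b}
FOLLOW(Z) = {$}
Therefore, FOLLOW(S) = {$}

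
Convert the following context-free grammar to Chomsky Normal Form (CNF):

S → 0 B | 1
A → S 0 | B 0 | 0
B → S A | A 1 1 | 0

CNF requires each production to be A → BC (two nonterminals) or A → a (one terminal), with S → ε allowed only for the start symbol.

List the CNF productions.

T0 → 0; S → 1; A → 0; T1 → 1; B → 0; S → T0 B; A → S T0; A → B T0; B → S A; B → A X0; X0 → T1 T1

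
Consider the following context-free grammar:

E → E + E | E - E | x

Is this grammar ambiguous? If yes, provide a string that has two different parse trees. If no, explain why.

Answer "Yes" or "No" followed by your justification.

Yes - the string 'x - x - x' has two distinct leftmost derivations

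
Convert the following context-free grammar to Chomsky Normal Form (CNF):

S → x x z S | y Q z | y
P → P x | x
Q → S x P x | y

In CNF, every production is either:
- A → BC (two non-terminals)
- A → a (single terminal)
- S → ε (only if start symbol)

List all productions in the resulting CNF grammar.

TX → x; TZ → z; TY → y; S → y; P → x; Q → y; S → TX X0; X0 → TX X1; X1 → TZ S; S → TY X2; X2 → Q TZ; P → P TX; Q → S X3; X3 → TX X4; X4 → P TX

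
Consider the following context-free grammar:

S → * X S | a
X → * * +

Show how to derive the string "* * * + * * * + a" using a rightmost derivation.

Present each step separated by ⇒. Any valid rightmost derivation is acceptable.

S ⇒ * X S ⇒ * X * X S ⇒ * X * X a ⇒ * X * * * + a ⇒ * * * + * * * + a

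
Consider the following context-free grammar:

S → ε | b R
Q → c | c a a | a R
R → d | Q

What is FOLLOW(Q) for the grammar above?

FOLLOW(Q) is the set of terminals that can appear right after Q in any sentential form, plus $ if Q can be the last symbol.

We compute FOLLOW(Q) using the standard algorithm.
FOLLOW(S) starts with {$}.
FIRST(Q) = {a, c}
FIRST(R) = {a, c, d}
FIRST(S) = {b, ε}
FOLLOW(Q) = {$}
FOLLOW(R) = {$}
FOLLOW(S) = {$}
Therefore, FOLLOW(Q) = {$}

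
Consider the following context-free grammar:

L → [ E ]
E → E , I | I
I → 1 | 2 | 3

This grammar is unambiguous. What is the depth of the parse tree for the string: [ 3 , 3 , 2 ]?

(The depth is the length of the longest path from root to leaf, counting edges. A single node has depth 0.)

5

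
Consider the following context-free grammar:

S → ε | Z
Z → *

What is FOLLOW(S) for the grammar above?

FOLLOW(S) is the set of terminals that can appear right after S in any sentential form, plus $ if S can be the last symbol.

We compute FOLLOW(S) using the standard algorithm.
FOLLOW(S) starts with {$}.
FIRST(S) = {*, ε}
FIRST(Z) = {*}
FOLLOW(S) = {$}
FOLLOW(Z) = {$}
Therefore, FOLLOW(S) = {$}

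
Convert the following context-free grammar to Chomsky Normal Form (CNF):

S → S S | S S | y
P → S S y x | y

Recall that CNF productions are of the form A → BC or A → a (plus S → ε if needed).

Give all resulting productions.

S → y; TY → y; TX → x; P → y; S → S S; S → S S; P → S X0; X0 → S X1; X1 → TY TX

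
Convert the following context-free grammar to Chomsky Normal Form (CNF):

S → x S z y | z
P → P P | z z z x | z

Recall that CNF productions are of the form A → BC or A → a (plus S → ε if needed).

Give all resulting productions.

TX → x; TZ → z; TY → y; S → z; P → z; S → TX X0; X0 → S X1; X1 → TZ TY; P → P P; P → TZ X2; X2 → TZ X3; X3 → TZ TX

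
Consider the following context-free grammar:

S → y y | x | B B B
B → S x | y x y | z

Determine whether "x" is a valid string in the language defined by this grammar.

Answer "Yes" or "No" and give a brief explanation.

Yes - a valid derivation exists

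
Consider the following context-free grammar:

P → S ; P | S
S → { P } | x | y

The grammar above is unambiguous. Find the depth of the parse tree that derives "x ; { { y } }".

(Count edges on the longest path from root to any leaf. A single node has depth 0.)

7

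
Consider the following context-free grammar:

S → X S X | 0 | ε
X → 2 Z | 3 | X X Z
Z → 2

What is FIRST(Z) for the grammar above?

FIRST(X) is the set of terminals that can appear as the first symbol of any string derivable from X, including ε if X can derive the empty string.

We compute FIRST(Z) using the standard algorithm.
FIRST(S) = {0, 2, 3, ε}
FIRST(X) = {2, 3}
FIRST(Z) = {2}
Therefore, FIRST(Z) = {2}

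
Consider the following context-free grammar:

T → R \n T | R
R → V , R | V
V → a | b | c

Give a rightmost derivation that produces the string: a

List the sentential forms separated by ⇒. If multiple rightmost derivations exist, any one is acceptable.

T ⇒ R ⇒ V ⇒ a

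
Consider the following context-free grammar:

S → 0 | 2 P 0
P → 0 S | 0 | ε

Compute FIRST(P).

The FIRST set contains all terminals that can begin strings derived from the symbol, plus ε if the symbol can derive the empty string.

We compute FIRST(P) using the standard algorithm.
FIRST(P) = {0, ε}
FIRST(S) = {0, 2}
Therefore, FIRST(P) = {0, ε}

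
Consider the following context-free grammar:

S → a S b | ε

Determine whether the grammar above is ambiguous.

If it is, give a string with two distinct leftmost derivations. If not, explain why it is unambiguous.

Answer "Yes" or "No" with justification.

No - the grammar is unambiguous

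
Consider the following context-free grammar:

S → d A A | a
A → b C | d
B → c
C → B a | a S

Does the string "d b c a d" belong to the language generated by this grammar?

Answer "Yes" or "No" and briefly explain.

Yes - a valid derivation exists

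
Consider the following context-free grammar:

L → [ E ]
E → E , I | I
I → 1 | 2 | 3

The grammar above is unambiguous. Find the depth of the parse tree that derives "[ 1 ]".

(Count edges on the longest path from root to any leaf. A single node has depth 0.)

3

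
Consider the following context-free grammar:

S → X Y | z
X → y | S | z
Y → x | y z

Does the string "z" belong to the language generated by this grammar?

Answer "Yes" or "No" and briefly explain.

Yes - a valid derivation exists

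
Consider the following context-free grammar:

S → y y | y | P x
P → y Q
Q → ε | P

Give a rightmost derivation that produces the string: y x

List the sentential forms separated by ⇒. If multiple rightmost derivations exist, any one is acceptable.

S ⇒ P x ⇒ y Q x ⇒ y x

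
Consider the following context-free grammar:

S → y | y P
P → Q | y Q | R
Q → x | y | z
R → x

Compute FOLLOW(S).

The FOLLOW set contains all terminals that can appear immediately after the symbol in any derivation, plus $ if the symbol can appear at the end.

We compute FOLLOW(S) using the standard algorithm.
FOLLOW(S) starts with {$}.
FIRST(P) = {x, y, z}
FIRST(Q) = {x, y, z}
FIRST(R) = {x}
FIRST(S) = {y}
FOLLOW(P) = {$}
FOLLOW(Q) = {$}
FOLLOW(R) = {$}
FOLLOW(S) = {$}
Therefore, FOLLOW(S) = {$}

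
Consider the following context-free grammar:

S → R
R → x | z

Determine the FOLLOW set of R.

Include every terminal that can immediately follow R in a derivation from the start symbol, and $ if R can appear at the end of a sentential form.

We compute FOLLOW(R) using the standard algorithm.
FOLLOW(S) starts with {$}.
FIRST(R) = {x, z}
FIRST(S) = {x, z}
FOLLOW(R) = {$}
FOLLOW(S) = {$}
Therefore, FOLLOW(R) = {$}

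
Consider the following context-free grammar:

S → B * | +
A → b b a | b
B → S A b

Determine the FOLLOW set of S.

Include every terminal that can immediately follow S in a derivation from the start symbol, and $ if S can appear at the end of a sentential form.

We compute FOLLOW(S) using the standard algorithm.
FOLLOW(S) starts with {$}.
FIRST(A) = {b}
FIRST(B) = {+}
FIRST(S) = {+}
FOLLOW(A) = {b}
FOLLOW(B) = {*}
FOLLOW(S) = {$, b}
Therefore, FOLLOW(S) = {$, b}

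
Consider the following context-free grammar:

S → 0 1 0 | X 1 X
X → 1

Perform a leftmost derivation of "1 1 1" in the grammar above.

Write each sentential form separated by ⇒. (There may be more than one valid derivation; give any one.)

S ⇒ X 1 X ⇒ 1 1 X ⇒ 1 1 1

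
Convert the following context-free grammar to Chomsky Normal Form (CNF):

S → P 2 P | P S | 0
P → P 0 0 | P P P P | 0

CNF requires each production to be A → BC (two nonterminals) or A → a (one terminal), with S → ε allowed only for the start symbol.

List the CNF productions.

T2 → 2; S → 0; T0 → 0; P → 0; S → P X0; X0 → T2 P; S → P S; P → P X1; X1 → T0 T0; P → P X2; X2 → P X3; X3 → P P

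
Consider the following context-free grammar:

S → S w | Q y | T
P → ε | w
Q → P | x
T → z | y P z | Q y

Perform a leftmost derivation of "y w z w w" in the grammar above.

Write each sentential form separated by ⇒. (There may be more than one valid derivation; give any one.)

S ⇒ S w ⇒ S w w ⇒ T w w ⇒ y P z w w ⇒ y w z w w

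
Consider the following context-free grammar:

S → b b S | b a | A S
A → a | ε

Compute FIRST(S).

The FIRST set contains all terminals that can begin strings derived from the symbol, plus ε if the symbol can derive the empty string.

We compute FIRST(S) using the standard algorithm.
FIRST(A) = {a, ε}
FIRST(S) = {a, b}
Therefore, FIRST(S) = {a, b}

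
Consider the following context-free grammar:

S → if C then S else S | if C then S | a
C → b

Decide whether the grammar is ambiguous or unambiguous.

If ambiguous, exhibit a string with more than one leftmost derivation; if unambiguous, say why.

Ambiguous - the string 'if b then a else if b then if b then a else a' has two distinct leftmost derivations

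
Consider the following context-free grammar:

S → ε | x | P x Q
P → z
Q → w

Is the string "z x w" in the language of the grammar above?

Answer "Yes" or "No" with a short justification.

Yes - a valid derivation exists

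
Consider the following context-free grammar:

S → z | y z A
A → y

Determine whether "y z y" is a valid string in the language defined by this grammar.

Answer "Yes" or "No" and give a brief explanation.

Yes - a valid derivation exists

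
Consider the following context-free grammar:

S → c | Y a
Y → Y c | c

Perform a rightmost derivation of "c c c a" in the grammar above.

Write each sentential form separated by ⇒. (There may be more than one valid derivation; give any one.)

S ⇒ Y a ⇒ Y c a ⇒ Y c c a ⇒ c c c a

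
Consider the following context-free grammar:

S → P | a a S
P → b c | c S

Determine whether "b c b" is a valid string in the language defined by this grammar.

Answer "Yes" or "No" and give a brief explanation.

No - no valid derivation exists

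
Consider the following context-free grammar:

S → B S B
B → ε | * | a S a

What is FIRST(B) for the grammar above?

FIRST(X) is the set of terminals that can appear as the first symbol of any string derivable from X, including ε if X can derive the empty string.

We compute FIRST(B) using the standard algorithm.
FIRST(B) = {*, a, ε}
FIRST(S) = {*, a}
Therefore, FIRST(B) = {*, a, ε}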